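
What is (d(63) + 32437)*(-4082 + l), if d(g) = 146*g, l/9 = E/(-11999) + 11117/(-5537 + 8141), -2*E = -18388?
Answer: -1756423007524405/10415132 ≈ -1.6864e+8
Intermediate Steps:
E = 9194 (E = -1/2*(-18388) = 9194)
l = 328355121/10415132 (l = 9*(9194/(-11999) + 11117/(-5537 + 8141)) = 9*(9194*(-1/11999) + 11117/2604) = 9*(-9194/11999 + 11117*(1/2604)) = 9*(-9194/11999 + 11117/2604) = 9*(109451707/31245396) = 328355121/10415132 ≈ 31.527)
(d(63) + 32437)*(-4082 + l) = (146*63 + 32437)*(-4082 + 328355121/10415132) = (9198 + 32437)*(-42186213703/10415132) = 41635*(-42186213703/10415132) = -1756423007524405/10415132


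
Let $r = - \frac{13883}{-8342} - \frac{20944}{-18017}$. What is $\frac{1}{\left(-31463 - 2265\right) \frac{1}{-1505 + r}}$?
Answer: $\frac{169372367}{3802884224} \approx 0.044538$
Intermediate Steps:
$r = \frac{9880113}{3495298}$ ($r = \left(-13883\right) \left(- \frac{1}{8342}\right) - - \frac{20944}{18017} = \frac{13883}{8342} + \frac{20944}{18017} = \frac{9880113}{3495298} \approx 2.8267$)
$\frac{1}{\left(-31463 - 2265\right) \frac{1}{-1505 + r}} = \frac{1}{\left(-31463 - 2265\right) \frac{1}{-1505 + \frac{9880113}{3495298}}} = \frac{1}{\left(-33728\right) \frac{1}{- \frac{5250543377}{3495298}}} = \frac{1}{\left(-33728\right) \left(- \frac{3495298}{5250543377}\right)} = \frac{1}{\frac{3802884224}{169372367}} = \frac{169372367}{3802884224}$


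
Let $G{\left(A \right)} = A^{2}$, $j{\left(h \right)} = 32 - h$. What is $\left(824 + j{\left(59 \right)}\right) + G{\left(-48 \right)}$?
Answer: $3101$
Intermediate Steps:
$\left(824 + j{\left(59 \right)}\right) + G{\left(-48 \right)} = \left(824 + \left(32 - 59\right)\right) + \left(-48\right)^{2} = \left(824 + \left(32 - 59\right)\right) + 2304 = \left(824 - 27\right) + 2304 = 797 + 2304 = 3101$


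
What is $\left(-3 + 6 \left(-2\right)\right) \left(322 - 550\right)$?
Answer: $3420$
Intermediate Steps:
$\left(-3 + 6 \left(-2\right)\right) \left(322 - 550\right) = \left(-3 - 12\right) \left(322 - 550\right) = \left(-15\right) \left(-228\right) = 3420$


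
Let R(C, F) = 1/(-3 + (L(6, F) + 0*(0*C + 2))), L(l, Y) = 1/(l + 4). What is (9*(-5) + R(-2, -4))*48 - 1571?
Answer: -108679/29 ≈ -3747.6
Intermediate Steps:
L(l, Y) = 1/(4 + l)
R(C, F) = -10/29 (R(C, F) = 1/(-3 + (1/(4 + 6) + 0*(0*C + 2))) = 1/(-3 + (1/10 + 0*(0 + 2))) = 1/(-3 + (⅒ + 0*2)) = 1/(-3 + (⅒ + 0)) = 1/(-3 + ⅒) = 1/(-29/10) = -10/29)
(9*(-5) + R(-2, -4))*48 - 1571 = (9*(-5) - 10/29)*48 - 1571 = (-45 - 10/29)*48 - 1571 = -1315/29*48 - 1571 = -63120/29 - 1571 = -108679/29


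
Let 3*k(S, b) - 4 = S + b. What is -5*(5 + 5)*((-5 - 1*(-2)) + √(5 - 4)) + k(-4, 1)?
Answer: 301/3 ≈ 100.33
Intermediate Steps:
k(S, b) = 4/3 + S/3 + b/3 (k(S, b) = 4/3 + (S + b)/3 = 4/3 + (S/3 + b/3) = 4/3 + S/3 + b/3)
-5*(5 + 5)*((-5 - 1*(-2)) + √(5 - 4)) + k(-4, 1) = -5*(5 + 5)*((-5 - 1*(-2)) + √(5 - 4)) + (4/3 + (⅓)*(-4) + (⅓)*1) = -50*((-5 + 2) + √1) + (4/3 - 4/3 + ⅓) = -50*(-3 + 1) + ⅓ = -50*(-2) + ⅓ = -5*(-20) + ⅓ = 100 + ⅓ = 301/3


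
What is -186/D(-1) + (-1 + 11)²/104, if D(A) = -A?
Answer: -4811/26 ≈ -185.04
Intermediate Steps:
-186/D(-1) + (-1 + 11)²/104 = -186/((-1*(-1))) + (-1 + 11)²/104 = -186/1 + 10²*(1/104) = -186*1 + 100*(1/104) = -186 + 25/26 = -4811/26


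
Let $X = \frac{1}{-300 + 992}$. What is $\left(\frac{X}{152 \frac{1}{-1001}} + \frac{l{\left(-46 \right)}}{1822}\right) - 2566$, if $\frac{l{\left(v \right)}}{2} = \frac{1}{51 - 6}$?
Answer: $- \frac{11064679324091}{4312018080} \approx -2566.0$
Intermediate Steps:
$X = \frac{1}{692} \approx 0.0014451$
$l{\left(v \right)} = \frac{2}{45}$ ($l{\left(v \right)} = \frac{2}{51 - 6} = \frac{2}{45}$)
$\left(\frac{X}{152 \frac{1}{-1001}} + \frac{l{\left(-46 \right)}}{1822}\right) - 2566 = \left(\frac{1}{692 \frac{152}{-1001}} + \frac{2}{45 \cdot 1822}\right) - 2566 = \left(\frac{1}{692 \cdot 152 \left(- \frac{1}{1001}\right)} + \frac{2}{45} \cdot \frac{1}{1822}\right) - 2566 = \left(\frac{1}{692 \left(- \frac{152}{1001}\right)} + \frac{1}{40995}\right) - 2566 = \left(\frac{1}{692} \left(- \frac{1001}{152}\right) + \frac{1}{40995}\right) - 2566 = \left(- \frac{1001}{105184} + \frac{1}{40995}\right) - 2566 = - \frac{40930811}{4312018080} - 2566 = - \frac{11064679324091}{4312018080}$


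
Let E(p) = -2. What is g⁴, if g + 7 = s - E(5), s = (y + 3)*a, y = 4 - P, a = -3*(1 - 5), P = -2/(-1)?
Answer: 9150625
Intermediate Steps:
P = 2 (P = -2*(-1) = 2)
a = 12 (a = -3*(-4) = 12)
y = 2 (y = 4 - 1*2 = 4 - 2 = 2)
s = 60 (s = (2 + 3)*12 = 5*12 = 60)
g = 55 (g = -7 + (60 - 1*(-2)) = -7 + (60 + 2) = -7 + 62 = 55)
g⁴ = 55⁴ = 9150625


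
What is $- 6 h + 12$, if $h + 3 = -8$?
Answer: $78$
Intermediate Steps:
$h = -11$ ($h = -3 - 8 = -11$)
$- 6 h + 12 = \left(-6\right) \left(-11\right) + 12 = 66 + 12 = 78$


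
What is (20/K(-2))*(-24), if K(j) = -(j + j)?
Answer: -120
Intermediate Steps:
K(j) = -2*j
(20/K(-2))*(-24) = (20/((-2*(-2))))*(-24) = (20/4)*(-24) = (20*(¼))*(-24) = 5*(-24) = -120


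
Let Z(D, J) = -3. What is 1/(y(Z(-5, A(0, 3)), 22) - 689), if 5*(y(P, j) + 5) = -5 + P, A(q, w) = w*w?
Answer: -5/3478 ≈ -0.0014376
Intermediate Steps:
A(q, w) = w²
y(P, j) = -6 + P/5 (y(P, j) = -5 + (-5 + P)/5 = -5 + (-1 + P/5) = -6 + P/5)
1/(y(Z(-5, A(0, 3)), 22) - 689) = 1/((-6 + (⅕)*(-3)) - 689) = 1/((-6 - ⅗) - 689) = 1/(-33/5 - 689) = 1/(-3478/5) = -5/3478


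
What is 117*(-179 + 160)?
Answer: -2223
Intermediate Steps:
117*(-179 + 160) = 117*(-19) = -2223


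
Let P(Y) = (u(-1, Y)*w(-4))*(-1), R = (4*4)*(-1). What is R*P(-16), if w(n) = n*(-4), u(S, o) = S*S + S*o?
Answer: 4352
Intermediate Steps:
u(S, o) = S² + S*o
w(n) = -4*n
R = -16 (R = 16*(-1) = -16)
P(Y) = -16 + 16*Y (P(Y) = ((-(-1 + Y))*(-4*(-4)))*(-1) = ((1 - Y)*16)*(-1) = (16 - 16*Y)*(-1) = -16 + 16*Y)
R*P(-16) = -16*(-16 + 16*(-16)) = -16*(-16 - 256) = -16*(-272) = 4352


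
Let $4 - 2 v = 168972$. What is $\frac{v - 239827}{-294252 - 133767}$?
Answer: $\frac{324311}{428019} \approx 0.7577$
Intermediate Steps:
$v = -84484$ ($v = 2 - 84486 = -84484$)
$\frac{v - 239827}{-294252 - 133767} = \frac{-84484 - 239827}{-294252 - 133767} = - \frac{324311}{-428019} = \left(-324311\right) \left(- \frac{1}{428019}\right) = \frac{324311}{428019}$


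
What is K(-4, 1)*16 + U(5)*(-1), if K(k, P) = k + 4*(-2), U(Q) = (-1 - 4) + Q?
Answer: -192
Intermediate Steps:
U(Q) = -5 + Q
K(k, P) = -8 + k (K(k, P) = k - 8 = -8 + k)
K(-4, 1)*16 + U(5)*(-1) = (-8 - 4)*16 + (-5 + 5)*(-1) = -12*16 + 0*(-1) = -192 + 0 = -192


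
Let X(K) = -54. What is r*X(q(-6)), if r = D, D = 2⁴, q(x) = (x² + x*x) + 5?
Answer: -864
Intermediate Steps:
q(x) = 5 + 2*x² (q(x) = (x² + x²) + 5 = 2*x² + 5 = 5 + 2*x²)
D = 16
r = 16
r*X(q(-6)) = 16*(-54) = -864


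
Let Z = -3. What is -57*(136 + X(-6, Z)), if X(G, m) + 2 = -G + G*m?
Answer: -9006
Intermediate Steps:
X(G, m) = -2 - G + G*m (X(G, m) = -2 + (-G + G*m) = -2 - G + G*m)
-57*(136 + X(-6, Z)) = -57*(136 + (-2 - 1*(-6) - 6*(-3))) = -57*(136 + (-2 + 6 + 18)) = -57*(136 + 22) = -57*158 = -9006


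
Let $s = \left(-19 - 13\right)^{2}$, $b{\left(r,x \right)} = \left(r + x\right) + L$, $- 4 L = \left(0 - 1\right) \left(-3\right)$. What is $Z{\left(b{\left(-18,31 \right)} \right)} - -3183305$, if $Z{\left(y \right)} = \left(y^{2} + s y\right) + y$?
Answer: $\frac{51136181}{16} \approx 3.196 \cdot 10^{6}$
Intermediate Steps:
$L = - \frac{3}{4}$ ($L = - \frac{\left(0 - 1\right) \left(-3\right)}{4} = - \frac{\left(-1\right) \left(-3\right)}{4} = \left(- \frac{1}{4}\right) 3 = - \frac{3}{4} \approx -0.75$)
$b{\left(r,x \right)} = - \frac{3}{4} + r + x$ ($b{\left(r,x \right)} = \left(r + x\right) - \frac{3}{4} = - \frac{3}{4} + r + x$)
$s = 1024$ ($s = \left(-32\right)^{2} = 1024$)
$Z{\left(y \right)} = y^{2} + 1025 y$ ($Z{\left(y \right)} = \left(y^{2} + 1024 y\right) + y = y^{2} + 1025 y$)
$Z{\left(b{\left(-18,31 \right)} \right)} - -3183305 = \left(- \frac{3}{4} - 18 + 31\right) \left(1025 - - \frac{49}{4}\right) - -3183305 = \frac{49 \left(1025 + \frac{49}{4}\right)}{4} + 3183305 = \frac{49}{4} \cdot \frac{4149}{4} + 3183305 = \frac{203301}{16} + 3183305 = \frac{51136181}{16}$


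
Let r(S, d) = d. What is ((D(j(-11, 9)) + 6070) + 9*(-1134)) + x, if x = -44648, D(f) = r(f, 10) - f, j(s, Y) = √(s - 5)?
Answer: -48774 - 4*I ≈ -48774.0 - 4.0*I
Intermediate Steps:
j(s, Y) = √(-5 + s)
D(f) = 10 - f
((D(j(-11, 9)) + 6070) + 9*(-1134)) + x = (((10 - √(-5 - 11)) + 6070) + 9*(-1134)) - 44648 = (((10 - √(-16)) + 6070) - 10206) - 44648 = (((10 - 4*I) + 6070) - 10206) - 44648 = ((6080 - 4*I) - 10206) - 44648 = (-4126 - 4*I) - 44648 = -48774 - 4*I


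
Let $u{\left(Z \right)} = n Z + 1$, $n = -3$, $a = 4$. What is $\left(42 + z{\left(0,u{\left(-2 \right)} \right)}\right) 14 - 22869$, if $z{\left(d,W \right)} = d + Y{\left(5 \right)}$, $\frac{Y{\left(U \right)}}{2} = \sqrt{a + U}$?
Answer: $-22197$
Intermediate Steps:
$Y{\left(U \right)} = 2 \sqrt{4 + U}$
$u{\left(Z \right)} = 1 - 3 Z$ ($u{\left(Z \right)} = - 3 Z + 1 = 1 - 3 Z$)
$z{\left(d,W \right)} = 6 + d$ ($z{\left(d,W \right)} = d + 2 \sqrt{4 + 5} = d + 2 \sqrt{9} = d + 2 \cdot 3 = d + 6 = 6 + d$)
$\left(42 + z{\left(0,u{\left(-2 \right)} \right)}\right) 14 - 22869 = \left(42 + \left(6 + 0\right)\right) 14 - 22869 = \left(42 + 6\right) 14 - 22869 = 48 \cdot 14 - 22869 = 672 - 22869 = -22197$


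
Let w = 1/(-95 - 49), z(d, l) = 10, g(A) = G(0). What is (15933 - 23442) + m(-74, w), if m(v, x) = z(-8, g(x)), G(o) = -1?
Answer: -7499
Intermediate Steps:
g(A) = -1
w = -1/144 (w = 1/(-144) = -1/144 ≈ -0.0069444)
m(v, x) = 10
(15933 - 23442) + m(-74, w) = (15933 - 23442) + 10 = -7509 + 10 = -7499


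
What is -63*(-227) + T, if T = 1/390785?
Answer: 5588616286/390785 ≈ 14301.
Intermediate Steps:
T = 1/390785 ≈ 2.5590e-6
-63*(-227) + T = -63*(-227) + 1/390785 = 14301 + 1/390785 = 5588616286/390785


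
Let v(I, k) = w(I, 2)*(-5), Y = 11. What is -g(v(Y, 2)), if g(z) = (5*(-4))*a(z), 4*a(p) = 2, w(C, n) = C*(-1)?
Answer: 10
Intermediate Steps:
w(C, n) = -C
a(p) = 1/2 (a(p) = (1/4)*2 = 1/2)
v(I, k) = 5*I (v(I, k) = -I*(-5) = 5*I)
g(z) = -10 (g(z) = (5*(-4))*(1/2) = -20*1/2 = -10)
-g(v(Y, 2)) = -1*(-10) = 10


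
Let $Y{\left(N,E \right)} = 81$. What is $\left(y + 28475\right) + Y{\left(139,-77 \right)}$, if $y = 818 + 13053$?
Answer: $42427$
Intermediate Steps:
$y = 13871$
$\left(y + 28475\right) + Y{\left(139,-77 \right)} = \left(13871 + 28475\right) + 81 = 42346 + 81 = 42427$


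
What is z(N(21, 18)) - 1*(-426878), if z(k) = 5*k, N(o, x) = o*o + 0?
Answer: 429083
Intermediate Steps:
N(o, x) = o² (N(o, x) = o² + 0 = o²)
z(N(21, 18)) - 1*(-426878) = 5*21² - 1*(-426878) = 5*441 + 426878 = 2205 + 426878 = 429083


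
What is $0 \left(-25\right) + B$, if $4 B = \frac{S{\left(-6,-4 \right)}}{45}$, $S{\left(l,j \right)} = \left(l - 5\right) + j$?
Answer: $- \frac{1}{12} \approx -0.083333$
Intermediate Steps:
$S{\left(l,j \right)} = -5 + j + l$ ($S{\left(l,j \right)} = \left(-5 + l\right) + j = -5 + j + l$)
$B = - \frac{1}{12}$ ($B = \frac{\left(-5 - 4 - 6\right) \frac{1}{45}}{4} = \frac{\left(-15\right) \frac{1}{45}}{4} = \frac{1}{4} \left(- \frac{1}{3}\right) = - \frac{1}{12} \approx -0.083333$)
$0 \left(-25\right) + B = 0 \left(-25\right) - \frac{1}{12} = 0 - \frac{1}{12} = - \frac{1}{12}$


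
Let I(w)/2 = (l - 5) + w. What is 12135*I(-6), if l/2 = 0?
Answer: -266970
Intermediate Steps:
l = 0 (l = 2*0 = 0)
I(w) = -10 + 2*w (I(w) = 2*((0 - 5) + w) = 2*(-5 + w) = -10 + 2*w)
12135*I(-6) = 12135*(-10 + 2*(-6)) = 12135*(-10 - 12) = 12135*(-22) = -266970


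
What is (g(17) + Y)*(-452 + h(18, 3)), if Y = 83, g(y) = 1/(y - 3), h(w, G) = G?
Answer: -522187/14 ≈ -37299.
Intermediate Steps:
g(y) = 1/(-3 + y)
(g(17) + Y)*(-452 + h(18, 3)) = (1/(-3 + 17) + 83)*(-452 + 3) = (1/14 + 83)*(-449) = (1163/14)*(-449) = -522187/14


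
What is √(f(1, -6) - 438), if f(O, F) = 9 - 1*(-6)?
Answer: 3*I*√47 ≈ 20.567*I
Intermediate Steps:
f(O, F) = 15 (f(O, F) = 9 + 6 = 15)
√(f(1, -6) - 438) = √(15 - 438) = √(-423) = 3*I*√47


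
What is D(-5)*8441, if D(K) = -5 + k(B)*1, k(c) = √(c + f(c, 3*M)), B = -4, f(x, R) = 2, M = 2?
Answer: -42205 + 8441*I*√2 ≈ -42205.0 + 11937.0*I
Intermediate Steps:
k(c) = √(2 + c) (k(c) = √(c + 2) = √(2 + c))
D(K) = -5 + I*√2 (D(K) = -5 + √(2 - 4)*1 = -5 + √(-2)*1 = -5 + (I*√2)*1 = -5 + I*√2)
D(-5)*8441 = (-5 + I*√2)*8441 = -42205 + 8441*I*√2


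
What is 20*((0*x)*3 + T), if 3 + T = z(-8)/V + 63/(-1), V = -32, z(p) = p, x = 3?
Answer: -1315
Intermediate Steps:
T = -263/4 (T = -3 + (-8/(-32) + 63/(-1)) = -3 + (-8*(-1/32) + 63*(-1)) = -3 + (1/4 - 63) = -3 - 251/4 = -263/4 ≈ -65.750)
20*((0*x)*3 + T) = 20*((0*3)*3 - 263/4) = 20*(0*3 - 263/4) = 20*(0 - 263/4) = 20*(-263/4) = -1315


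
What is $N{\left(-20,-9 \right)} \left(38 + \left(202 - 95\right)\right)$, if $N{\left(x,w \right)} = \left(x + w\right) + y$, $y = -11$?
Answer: $-5800$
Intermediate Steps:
$N{\left(x,w \right)} = -11 + w + x$ ($N{\left(x,w \right)} = \left(x + w\right) - 11 = \left(w + x\right) - 11 = -11 + w + x$)
$N{\left(-20,-9 \right)} \left(38 + \left(202 - 95\right)\right) = \left(-11 - 9 - 20\right) \left(38 + \left(202 - 95\right)\right) = - 40 \left(38 + \left(202 - 95\right)\right) = - 40 \left(38 + 107\right) = \left(-40\right) 145 = -5800$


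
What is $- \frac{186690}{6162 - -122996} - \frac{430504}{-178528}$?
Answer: $\frac{1392102707}{1441144964} \approx 0.96597$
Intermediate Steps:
$- \frac{186690}{6162 - -122996} - \frac{430504}{-178528} = - \frac{186690}{6162 + 122996} - - \frac{53813}{22316} = - \frac{186690}{129158} + \frac{53813}{22316} = \left(-186690\right) \frac{1}{129158} + \frac{53813}{22316} = - \frac{93345}{64579} + \frac{53813}{22316} = \frac{1392102707}{1441144964}$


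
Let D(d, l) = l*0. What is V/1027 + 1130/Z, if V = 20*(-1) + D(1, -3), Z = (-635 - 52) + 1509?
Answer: 572035/422097 ≈ 1.3552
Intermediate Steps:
D(d, l) = 0
Z = 822 (Z = -687 + 1509 = 822)
V = -20 (V = 20*(-1) + 0 = -20 + 0 = -20)
V/1027 + 1130/Z = -20/1027 + 1130/822 = -20*1/1027 + 1130*(1/822) = -20/1027 + 565/411 = 572035/422097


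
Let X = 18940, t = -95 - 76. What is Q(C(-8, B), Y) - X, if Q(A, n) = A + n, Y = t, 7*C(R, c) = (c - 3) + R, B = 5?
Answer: -133783/7 ≈ -19112.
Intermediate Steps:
t = -171
C(R, c) = -3/7 + R/7 + c/7 (C(R, c) = ((c - 3) + R)/7 = ((-3 + c) + R)/7 = (-3 + R + c)/7 = -3/7 + R/7 + c/7)
Y = -171
Q(C(-8, B), Y) - X = ((-3/7 + (⅐)*(-8) + (⅐)*5) - 171) - 1*18940 = ((-3/7 - 8/7 + 5/7) - 171) - 18940 = (-6/7 - 171) - 18940 = -1203/7 - 18940 = -133783/7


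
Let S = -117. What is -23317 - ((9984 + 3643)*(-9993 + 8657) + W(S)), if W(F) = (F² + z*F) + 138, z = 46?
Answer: 18173910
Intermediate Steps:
W(F) = 138 + F² + 46*F (W(F) = (F² + 46*F) + 138 = 138 + F² + 46*F)
-23317 - ((9984 + 3643)*(-9993 + 8657) + W(S)) = -23317 - ((9984 + 3643)*(-9993 + 8657) + (138 + (-117)² + 46*(-117))) = -23317 - (13627*(-1336) + (138 + 13689 - 5382)) = -23317 - (-18205672 + 8445) = -23317 - 1*(-18197227) = -23317 + 18197227 = 18173910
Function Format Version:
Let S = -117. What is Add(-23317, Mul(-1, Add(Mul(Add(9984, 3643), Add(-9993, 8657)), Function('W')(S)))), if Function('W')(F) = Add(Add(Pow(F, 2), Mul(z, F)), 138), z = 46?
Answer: 18173910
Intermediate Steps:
Function('W')(F) = Add(138, Pow(F, 2), Mul(46, F)) (Function('W')(F) = Add(Add(Pow(F, 2), Mul(46, F)), 138) = Add(138, Pow(F, 2), Mul(46, F)))
Add(-23317, Mul(-1, Add(Mul(Add(9984, 3643), Add(-9993, 8657)), Function('W')(S)))) = Add(-23317, Mul(-1, Add(Mul(Add(9984, 3643), Add(-9993, 8657)), Add(138, Pow(-117, 2), Mul(46, -117))))) = Add(-23317, Mul(-1, Add(Mul(13627, -1336), Add(138, 13689, -5382)))) = Add(-23317, Mul(-1, Add(-18205672, 8445))) = Add(-23317, Mul(-1, -18197227)) = Add(-23317, 18197227) = 18173910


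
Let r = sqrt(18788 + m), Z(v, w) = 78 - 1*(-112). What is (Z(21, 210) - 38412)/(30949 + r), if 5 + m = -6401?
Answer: -1182932678/957828219 + 38222*sqrt(12382)/957828219 ≈ -1.2306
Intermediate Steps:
m = -6406 (m = -5 - 6401 = -6406)
Z(v, w) = 190 (Z(v, w) = 78 + 112 = 190)
r = sqrt(12382) (r = sqrt(18788 - 6406) = sqrt(12382) ≈ 111.27)
(Z(21, 210) - 38412)/(30949 + r) = (190 - 38412)/(30949 + sqrt(12382)) = -38222/(30949 + sqrt(12382))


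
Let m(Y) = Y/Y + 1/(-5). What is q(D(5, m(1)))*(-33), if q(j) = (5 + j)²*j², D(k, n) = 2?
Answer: -6468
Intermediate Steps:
m(Y) = ⅘ (m(Y) = 1 + 1*(-⅕) = 1 - ⅕ = ⅘)
q(j) = j²*(5 + j)²
q(D(5, m(1)))*(-33) = (2²*(5 + 2)²)*(-33) = (4*7²)*(-33) = (4*49)*(-33) = 196*(-33) = -6468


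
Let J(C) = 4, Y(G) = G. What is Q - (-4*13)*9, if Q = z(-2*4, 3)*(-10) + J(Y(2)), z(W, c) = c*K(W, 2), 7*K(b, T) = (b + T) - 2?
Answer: 3544/7 ≈ 506.29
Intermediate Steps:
K(b, T) = -2/7 + T/7 + b/7 (K(b, T) = ((b + T) - 2)/7 = ((T + b) - 2)/7 = (-2 + T + b)/7 = -2/7 + T/7 + b/7)
z(W, c) = W*c/7 (z(W, c) = c*(-2/7 + (⅐)*2 + W/7) = c*(-2/7 + 2/7 + W/7) = c*(W/7) = W*c/7)
Q = 268/7 (Q = ((⅐)*(-2*4)*3)*(-10) + 4 = ((⅐)*(-8)*3)*(-10) + 4 = -24/7*(-10) + 4 = 240/7 + 4 = 268/7 ≈ 38.286)
Q - (-4*13)*9 = 268/7 - (-4*13)*9 = 268/7 - (-52)*9 = 268/7 - 1*(-468) = 268/7 + 468 = 3544/7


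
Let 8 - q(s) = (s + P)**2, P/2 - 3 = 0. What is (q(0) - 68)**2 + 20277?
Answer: 29493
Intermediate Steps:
P = 6 (P = 6 + 2*0 = 6 + 0 = 6)
q(s) = 8 - (6 + s)**2 (q(s) = 8 - (s + 6)**2 = 8 - (6 + s)**2)
(q(0) - 68)**2 + 20277 = ((8 - (6 + 0)**2) - 68)**2 + 20277 = ((8 - 1*6**2) - 68)**2 + 20277 = ((8 - 1*36) - 68)**2 + 20277 = ((8 - 36) - 68)**2 + 20277 = (-28 - 68)**2 + 20277 = (-96)**2 + 20277 = 9216 + 20277 = 29493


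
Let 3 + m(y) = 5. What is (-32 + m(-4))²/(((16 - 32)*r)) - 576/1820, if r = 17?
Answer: -112167/30940 ≈ -3.6253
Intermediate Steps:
m(y) = 2 (m(y) = -3 + 5 = 2)
(-32 + m(-4))²/(((16 - 32)*r)) - 576/1820 = (-32 + 2)²/(((16 - 32)*17)) - 576/1820 = (-30)²/((-16*17)) - 576*1/1820 = 900/(-272) - 144/455 = 900*(-1/272) - 144/455 = -225/68 - 144/455 = -112167/30940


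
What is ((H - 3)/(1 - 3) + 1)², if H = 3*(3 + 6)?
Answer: 121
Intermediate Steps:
H = 27 (H = 3*9 = 27)
((H - 3)/(1 - 3) + 1)² = ((27 - 3)/(1 - 3) + 1)² = (24/(-2) + 1)² = (24*(-½) + 1)² = (-12 + 1)² = (-11)² = 121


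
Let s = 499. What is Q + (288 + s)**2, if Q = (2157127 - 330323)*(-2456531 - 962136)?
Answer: -6245233930899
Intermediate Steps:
Q = -6245234550268 (Q = 1826804*(-3418667) = -6245234550268)
Q + (288 + s)**2 = -6245234550268 + (288 + 499)**2 = -6245234550268 + 787**2 = -6245234550268 + 619369 = -6245233930899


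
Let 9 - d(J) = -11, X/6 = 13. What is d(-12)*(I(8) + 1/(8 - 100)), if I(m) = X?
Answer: 35875/23 ≈ 1559.8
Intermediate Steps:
X = 78 (X = 6*13 = 78)
I(m) = 78
d(J) = 20 (d(J) = 9 - 1*(-11) = 9 + 11 = 20)
d(-12)*(I(8) + 1/(8 - 100)) = 20*(78 + 1/(8 - 100)) = 20*(78 + 1/(-92)) = 20*(78 - 1/92) = 20*(7175/92) = 35875/23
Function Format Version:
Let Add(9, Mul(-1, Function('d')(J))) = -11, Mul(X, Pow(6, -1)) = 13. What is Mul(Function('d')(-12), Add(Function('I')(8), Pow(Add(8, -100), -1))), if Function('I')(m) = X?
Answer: Rational(35875, 23) ≈ 1559.8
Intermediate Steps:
X = 78 (X = Mul(6, 13) = 78)
Function('I')(m) = 78
Function('d')(J) = 20 (Function('d')(J) = Add(9, Mul(-1, -11)) = Add(9, 11) = 20)
Mul(Function('d')(-12), Add(Function('I')(8), Pow(Add(8, -100), -1))) = Mul(20, Add(78, Pow(Add(8, -100), -1))) = Mul(20, Add(78, Pow(-92, -1))) = Mul(20, Add(78, Rational(-1, 92))) = Mul(20, Rational(7175, 92)) = Rational(35875, 23)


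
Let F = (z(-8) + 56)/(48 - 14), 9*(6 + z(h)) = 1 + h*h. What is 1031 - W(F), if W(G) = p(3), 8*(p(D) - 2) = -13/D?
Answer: 24709/24 ≈ 1029.5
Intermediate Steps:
z(h) = -53/9 + h²/9 (z(h) = -6 + (1 + h*h)/9 = -6 + (1 + h²)/9 = -6 + (⅑ + h²/9) = -53/9 + h²/9)
F = 515/306 (F = ((-53/9 + (⅑)*(-8)²) + 56)/(48 - 14) = ((-53/9 + (⅑)*64) + 56)/34 = ((-53/9 + 64/9) + 56)*(1/34) = (11/9 + 56)*(1/34) = (515/9)*(1/34) = 515/306 ≈ 1.6830)
p(D) = 2 - 13/(8*D) (p(D) = 2 + (-13/D)/8 = 2 - 13/(8*D))
W(G) = 35/24 (W(G) = 2 - 13/8/3 = 2 - 13/8*⅓ = 2 - 13/24 = 35/24)
1031 - W(F) = 1031 - 1*35/24 = 1031 - 35/24 = 24709/24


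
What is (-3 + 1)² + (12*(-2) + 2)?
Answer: -18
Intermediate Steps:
(-3 + 1)² + (12*(-2) + 2) = (-2)² + (-24 + 2) = 4 - 22 = -18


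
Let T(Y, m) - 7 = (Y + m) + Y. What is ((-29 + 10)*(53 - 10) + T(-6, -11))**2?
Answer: 693889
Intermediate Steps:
T(Y, m) = 7 + m + 2*Y (T(Y, m) = 7 + ((Y + m) + Y) = 7 + (m + 2*Y) = 7 + m + 2*Y)
((-29 + 10)*(53 - 10) + T(-6, -11))**2 = ((-29 + 10)*(53 - 10) + (7 - 11 + 2*(-6)))**2 = (-19*43 + (7 - 11 - 12))**2 = (-817 - 16)**2 = (-833)**2 = 693889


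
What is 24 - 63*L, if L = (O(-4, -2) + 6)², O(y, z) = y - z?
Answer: -984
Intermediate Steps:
L = 16 (L = ((-4 - 1*(-2)) + 6)² = ((-4 + 2) + 6)² = (-2 + 6)² = 4² = 16)
24 - 63*L = 24 - 63*16 = 24 - 1008 = -984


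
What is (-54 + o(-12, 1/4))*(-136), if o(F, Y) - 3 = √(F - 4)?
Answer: 6936 - 544*I ≈ 6936.0 - 544.0*I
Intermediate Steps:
o(F, Y) = 3 + √(-4 + F) (o(F, Y) = 3 + √(F - 4) = 3 + √(-4 + F))
(-54 + o(-12, 1/4))*(-136) = (-54 + (3 + √(-4 - 12)))*(-136) = (-54 + (3 + √(-16)))*(-136) = (-54 + (3 + 4*I))*(-136) = (-51 + 4*I)*(-136) = 6936 - 544*I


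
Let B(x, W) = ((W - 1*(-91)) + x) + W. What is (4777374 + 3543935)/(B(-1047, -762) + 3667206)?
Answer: 8321309/3664726 ≈ 2.2706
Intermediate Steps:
B(x, W) = 91 + x + 2*W (B(x, W) = ((W + 91) + x) + W = ((91 + W) + x) + W = (91 + W + x) + W = 91 + x + 2*W)
(4777374 + 3543935)/(B(-1047, -762) + 3667206) = (4777374 + 3543935)/((91 - 1047 + 2*(-762)) + 3667206) = 8321309/((91 - 1047 - 1524) + 3667206) = 8321309/(-2480 + 3667206) = 8321309/3664726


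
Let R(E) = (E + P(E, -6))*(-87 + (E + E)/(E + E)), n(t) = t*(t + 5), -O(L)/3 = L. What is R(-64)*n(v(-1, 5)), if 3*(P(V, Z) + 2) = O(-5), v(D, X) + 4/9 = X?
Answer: 18497396/81 ≈ 2.2836e+5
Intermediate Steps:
O(L) = -3*L
v(D, X) = -4/9 + X
P(V, Z) = 3 (P(V, Z) = -2 + (-3*(-5))/3 = -2 + (1/3)*15 = -2 + 5 = 3)
n(t) = t*(5 + t)
R(E) = -258 - 86*E (R(E) = (E + 3)*(-87 + (E + E)/(E + E)) = (3 + E)*(-87 + (2*E)/((2*E))) = (3 + E)*(-87 + (2*E)*(1/(2*E))) = (3 + E)*(-87 + 1) = (3 + E)*(-86) = -258 - 86*E)
R(-64)*n(v(-1, 5)) = (-258 - 86*(-64))*((-4/9 + 5)*(5 + (-4/9 + 5))) = (-258 + 5504)*(41*(5 + 41/9)/9) = 5246*((41/9)*(86/9)) = 5246*(3526/81) = 18497396/81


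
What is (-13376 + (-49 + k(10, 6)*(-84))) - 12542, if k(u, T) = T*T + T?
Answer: -29495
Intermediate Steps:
k(u, T) = T + T**2 (k(u, T) = T**2 + T = T + T**2)
(-13376 + (-49 + k(10, 6)*(-84))) - 12542 = (-13376 + (-49 + (6*(1 + 6))*(-84))) - 12542 = (-13376 + (-49 + (6*7)*(-84))) - 12542 = (-13376 + (-49 + 42*(-84))) - 12542 = (-13376 + (-49 - 3528)) - 12542 = (-13376 - 3577) - 12542 = -16953 - 12542 = -29495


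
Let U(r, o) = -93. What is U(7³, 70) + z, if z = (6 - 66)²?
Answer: 3507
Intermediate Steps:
z = 3600 (z = (-60)² = 3600)
U(7³, 70) + z = -93 + 3600 = 3507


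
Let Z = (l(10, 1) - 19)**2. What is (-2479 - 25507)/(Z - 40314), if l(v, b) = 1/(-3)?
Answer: 125937/179731 ≈ 0.70070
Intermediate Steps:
l(v, b) = -1/3
Z = 3364/9 (Z = (-1/3 - 19)**2 = (-58/3)**2 = 3364/9 ≈ 373.78)
(-2479 - 25507)/(Z - 40314) = (-2479 - 25507)/(3364/9 - 40314) = -27986/(-359462/9) = -27986*(-9/359462) = 125937/179731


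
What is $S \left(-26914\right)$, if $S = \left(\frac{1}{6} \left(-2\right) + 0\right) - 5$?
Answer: $\frac{430624}{3} \approx 1.4354 \cdot 10^{5}$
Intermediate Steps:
$S = - \frac{16}{3}$ ($S = \left(\frac{1}{6} \left(-2\right) + 0\right) - 5 = \left(- \frac{1}{3} + 0\right) - 5 = - \frac{1}{3} - 5 = - \frac{16}{3} \approx -5.3333$)
$S \left(-26914\right) = \left(- \frac{16}{3}\right) \left(-26914\right) = \frac{430624}{3}$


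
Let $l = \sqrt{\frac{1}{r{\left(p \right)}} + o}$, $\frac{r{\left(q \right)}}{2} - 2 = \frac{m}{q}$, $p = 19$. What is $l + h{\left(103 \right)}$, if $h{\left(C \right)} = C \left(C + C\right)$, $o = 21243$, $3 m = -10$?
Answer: $21218 + \frac{\sqrt{57441813}}{52} \approx 21364.0$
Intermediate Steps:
$m = - \frac{10}{3}$ ($m = \frac{1}{3} \left(-10\right) = - \frac{10}{3} \approx -3.3333$)
$r{\left(q \right)} = 4 - \frac{20}{3 q}$ ($r{\left(q \right)} = 4 + 2 \left(- \frac{10}{3 q}\right) = 4 - \frac{20}{3 q}$)
$h{\left(C \right)} = 2 C^{2}$ ($h{\left(C \right)} = C 2 C = 2 C^{2}$)
$l = \frac{\sqrt{57441813}}{52}$ ($l = \sqrt{\frac{1}{4 - \frac{20}{3 \cdot 19}} + 21243} = \sqrt{\frac{1}{4 - \frac{20}{57}} + 21243} = \sqrt{\frac{1}{\frac{208}{57}} + 21243} = \sqrt{\frac{57}{208} + 21243} = \sqrt{\frac{4418601}{208}} = \frac{\sqrt{57441813}}{52} \approx 145.75$)
$l + h{\left(103 \right)} = \frac{\sqrt{57441813}}{52} + 2 \cdot 103^{2} = \frac{\sqrt{57441813}}{52} + 2 \cdot 10609 = \frac{\sqrt{57441813}}{52} + 21218 = 21218 + \frac{\sqrt{57441813}}{52}$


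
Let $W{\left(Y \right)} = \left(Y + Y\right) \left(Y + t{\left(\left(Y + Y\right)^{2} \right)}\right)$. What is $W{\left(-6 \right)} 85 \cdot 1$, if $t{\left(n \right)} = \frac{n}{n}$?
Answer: $5100$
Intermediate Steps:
$t{\left(n \right)} = 1$
$W{\left(Y \right)} = 2 Y \left(1 + Y\right)$ ($W{\left(Y \right)} = \left(Y + Y\right) \left(Y + 1\right) = 2 Y \left(1 + Y\right)$)
$W{\left(-6 \right)} 85 \cdot 1 = 2 \left(-6\right) \left(1 - 6\right) 85 \cdot 1 = 2 \left(-6\right) \left(-5\right) 85 \cdot 1 = 60 \cdot 85 \cdot 1 = 5100 \cdot 1 = 5100$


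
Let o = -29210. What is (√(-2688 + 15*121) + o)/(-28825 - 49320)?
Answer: 5842/15629 - 3*I*√97/78145 ≈ 0.37379 - 0.0003781*I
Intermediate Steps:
(√(-2688 + 15*121) + o)/(-28825 - 49320) = (√(-2688 + 15*121) - 29210)/(-28825 - 49320) = (√(-2688 + 1815) - 29210)/(-78145) = (√(-873) - 29210)*(-1/78145) = (3*I*√97 - 29210)*(-1/78145) = (-29210 + 3*I*√97)*(-1/78145) = 5842/15629 - 3*I*√97/78145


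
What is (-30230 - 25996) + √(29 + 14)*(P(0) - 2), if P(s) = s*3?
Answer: -56226 - 2*√43 ≈ -56239.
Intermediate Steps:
P(s) = 3*s
(-30230 - 25996) + √(29 + 14)*(P(0) - 2) = (-30230 - 25996) + √(29 + 14)*(3*0 - 2) = -56226 + √43*(0 - 2) = -56226 + √43*(-2) = -56226 - 2*√43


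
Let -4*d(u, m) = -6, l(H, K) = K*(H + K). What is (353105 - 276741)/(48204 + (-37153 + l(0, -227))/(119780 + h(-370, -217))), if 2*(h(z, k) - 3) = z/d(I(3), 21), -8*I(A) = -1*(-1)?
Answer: 6853268089/4326066711 ≈ 1.5842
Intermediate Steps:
I(A) = -⅛ (I(A) = -(-1)*(-1)/8 = -⅛*1 = -⅛)
d(u, m) = 3/2 (d(u, m) = -¼*(-6) = 3/2)
h(z, k) = 3 + z/3 (h(z, k) = 3 + (z/(3/2))/2 = 3 + (z*(⅔))/2 = 3 + (2*z/3)/2 = 3 + z/3)
(353105 - 276741)/(48204 + (-37153 + l(0, -227))/(119780 + h(-370, -217))) = (353105 - 276741)/(48204 + (-37153 - 227*(0 - 227))/(119780 + (3 + (⅓)*(-370)))) = 76364/(48204 + (-37153 - 227*(-227))/(119780 + (3 - 370/3))) = 76364/(48204 + (-37153 + 51529)/(119780 - 361/3)) = 76364/(48204 + 14376/(358979/3)) = 76364/(48204 + 14376*(3/358979)) = 76364/(48204 + 43128/358979) = 76364/(17304266844/358979) = 76364*(358979/17304266844) = 6853268089/4326066711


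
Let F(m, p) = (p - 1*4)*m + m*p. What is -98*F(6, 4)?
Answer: -2352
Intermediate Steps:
F(m, p) = m*p + m*(-4 + p) (F(m, p) = (p - 4)*m + m*p = (-4 + p)*m + m*p = m*(-4 + p) + m*p = m*p + m*(-4 + p))
-98*F(6, 4) = -196*6*(-2 + 4) = -196*6*2 = -98*24 = -2352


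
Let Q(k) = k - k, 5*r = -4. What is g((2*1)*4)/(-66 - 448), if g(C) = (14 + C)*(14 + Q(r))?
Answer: -154/257 ≈ -0.59922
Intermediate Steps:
r = -⅘ (r = (⅕)*(-4) = -⅘ ≈ -0.80000)
Q(k) = 0
g(C) = 196 + 14*C (g(C) = (14 + C)*(14 + 0) = (14 + C)*14 = 196 + 14*C)
g((2*1)*4)/(-66 - 448) = (196 + 14*((2*1)*4))/(-66 - 448) = (196 + 14*(2*4))/(-514) = (196 + 14*8)*(-1/514) = (196 + 112)*(-1/514) = 308*(-1/514) = -154/257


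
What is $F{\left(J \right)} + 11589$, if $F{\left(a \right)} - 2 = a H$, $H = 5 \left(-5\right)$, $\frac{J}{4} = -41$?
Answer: $15691$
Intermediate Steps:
$J = -164$ ($J = 4 \left(-41\right) = -164$)
$H = -25$
$F{\left(a \right)} = 2 - 25 a$ ($F{\left(a \right)} = 2 + a \left(-25\right) = 2 - 25 a$)
$F{\left(J \right)} + 11589 = \left(2 - -4100\right) + 11589 = \left(2 + 4100\right) + 11589 = 4102 + 11589 = 15691$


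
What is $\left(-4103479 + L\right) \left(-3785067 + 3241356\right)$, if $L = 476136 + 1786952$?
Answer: $1000640831001$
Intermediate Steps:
$L = 2263088$
$\left(-4103479 + L\right) \left(-3785067 + 3241356\right) = \left(-4103479 + 2263088\right) \left(-3785067 + 3241356\right) = \left(-1840391\right) \left(-543711\right) = 1000640831001$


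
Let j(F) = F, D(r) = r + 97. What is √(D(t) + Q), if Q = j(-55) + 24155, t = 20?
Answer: √24217 ≈ 155.62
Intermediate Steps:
D(r) = 97 + r
Q = 24100 (Q = -55 + 24155 = 24100)
√(D(t) + Q) = √((97 + 20) + 24100) = √(117 + 24100) = √24217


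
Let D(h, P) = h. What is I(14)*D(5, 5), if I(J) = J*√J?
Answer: 70*√14 ≈ 261.92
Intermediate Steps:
I(J) = J^(3/2)
I(14)*D(5, 5) = 14^(3/2)*5 = (14*√14)*5 = 70*√14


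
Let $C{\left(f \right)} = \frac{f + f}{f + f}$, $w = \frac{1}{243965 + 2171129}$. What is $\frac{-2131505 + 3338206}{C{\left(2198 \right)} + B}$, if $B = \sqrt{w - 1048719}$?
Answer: $\frac{2914296344894}{2532757379679} - \frac{1206701 i \sqrt{6116841318439445990}}{2532757379679} \approx 1.1506 - 1178.3 i$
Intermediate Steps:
$w = \frac{1}{2415094} \approx 4.1406 \cdot 10^{-7}$
$C{\left(f \right)} = 1$ ($C{\left(f \right)} = \frac{2 f}{2 f} = 2 f \frac{1}{2 f} = 1$)
$B = \frac{i \sqrt{6116841318439445990}}{2415094}$ ($B = \sqrt{\frac{1}{2415094} - 1048719} = \sqrt{- \frac{2532754964585}{2415094}} = \frac{i \sqrt{6116841318439445990}}{2415094} \approx 1024.1 i$)
$\frac{-2131505 + 3338206}{C{\left(2198 \right)} + B} = \frac{-2131505 + 3338206}{1 + \frac{i \sqrt{6116841318439445990}}{2415094}} = \frac{1206701}{1 + \frac{i \sqrt{6116841318439445990}}{2415094}}$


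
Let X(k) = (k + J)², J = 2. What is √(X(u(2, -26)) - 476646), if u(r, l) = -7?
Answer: I*√476621 ≈ 690.38*I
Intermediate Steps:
X(k) = (2 + k)² (X(k) = (k + 2)² = (2 + k)²)
√(X(u(2, -26)) - 476646) = √((2 - 7)² - 476646) = √((-5)² - 476646) = √(25 - 476646) = √(-476621) = I*√476621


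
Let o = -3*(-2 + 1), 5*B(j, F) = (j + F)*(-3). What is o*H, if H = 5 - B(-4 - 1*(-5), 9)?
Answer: 33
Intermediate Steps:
B(j, F) = -3*F/5 - 3*j/5 (B(j, F) = ((j + F)*(-3))/5 = ((F + j)*(-3))/5 = (-3*F - 3*j)/5 = -3*F/5 - 3*j/5)
o = 3 (o = -3*(-1) = 3)
H = 11 (H = 5 - (-⅗*9 - 3*(-4 - 1*(-5))/5) = 5 - (-27/5 - 3*(-4 + 5)/5) = 5 - (-27/5 - ⅗*1) = 5 - (-27/5 - ⅗) = 5 - 1*(-6) = 5 + 6 = 11)
o*H = 3*11 = 33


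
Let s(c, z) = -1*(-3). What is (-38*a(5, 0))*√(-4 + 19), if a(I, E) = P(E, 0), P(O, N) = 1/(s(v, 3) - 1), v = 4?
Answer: -19*√15 ≈ -73.587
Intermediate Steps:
s(c, z) = 3
P(O, N) = ½ (P(O, N) = 1/(3 - 1) = 1/2 = ½)
a(I, E) = ½
(-38*a(5, 0))*√(-4 + 19) = (-38*½)*√(-4 + 19) = -19*√15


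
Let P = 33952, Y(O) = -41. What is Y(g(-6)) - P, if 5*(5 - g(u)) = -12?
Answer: -33993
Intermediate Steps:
g(u) = 37/5 (g(u) = 5 - ⅕*(-12) = 5 + 12/5 = 37/5)
Y(g(-6)) - P = -41 - 1*33952 = -41 - 33952 = -33993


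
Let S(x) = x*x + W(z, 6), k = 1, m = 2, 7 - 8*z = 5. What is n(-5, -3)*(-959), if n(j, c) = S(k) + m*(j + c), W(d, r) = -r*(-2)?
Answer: 2877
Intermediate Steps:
z = ¼ (z = 7/8 - ⅛*5 = 7/8 - 5/8 = ¼ ≈ 0.25000)
W(d, r) = 2*r
S(x) = 12 + x² (S(x) = x*x + 2*6 = x² + 12 = 12 + x²)
n(j, c) = 13 + 2*c + 2*j (n(j, c) = (12 + 1²) + 2*(j + c) = (12 + 1) + 2*(c + j) = 13 + (2*c + 2*j) = 13 + 2*c + 2*j)
n(-5, -3)*(-959) = (13 + 2*(-3) + 2*(-5))*(-959) = (13 - 6 - 10)*(-959) = -3*(-959) = 2877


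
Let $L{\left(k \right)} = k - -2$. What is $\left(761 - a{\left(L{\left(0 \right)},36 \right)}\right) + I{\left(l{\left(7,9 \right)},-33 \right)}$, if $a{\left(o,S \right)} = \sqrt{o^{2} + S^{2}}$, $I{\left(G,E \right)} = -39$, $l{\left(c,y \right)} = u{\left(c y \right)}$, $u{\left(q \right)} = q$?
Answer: $722 - 10 \sqrt{13} \approx 685.94$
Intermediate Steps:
$l{\left(c,y \right)} = c y$
$L{\left(k \right)} = 2 + k$ ($L{\left(k \right)} = k + 2 = 2 + k$)
$a{\left(o,S \right)} = \sqrt{S^{2} + o^{2}}$
$\left(761 - a{\left(L{\left(0 \right)},36 \right)}\right) + I{\left(l{\left(7,9 \right)},-33 \right)} = \left(761 - \sqrt{36^{2} + \left(2 + 0\right)^{2}}\right) - 39 = \left(761 - \sqrt{1296 + 2^{2}}\right) - 39 = \left(761 - \sqrt{1296 + 4}\right) - 39 = \left(761 - \sqrt{1300}\right) - 39 = \left(761 - 10 \sqrt{13}\right) - 39 = 722 - 10 \sqrt{13}$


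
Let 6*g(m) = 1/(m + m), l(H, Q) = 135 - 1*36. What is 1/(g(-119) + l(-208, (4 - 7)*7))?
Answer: 1428/141371 ≈ 0.010101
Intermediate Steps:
l(H, Q) = 99 (l(H, Q) = 135 - 36 = 99)
g(m) = 1/(12*m) (g(m) = 1/(6*(m + m)) = 1/(6*((2*m))) = (1/(2*m))/6 = 1/(12*m))
1/(g(-119) + l(-208, (4 - 7)*7)) = 1/((1/12)/(-119) + 99) = 1/((1/12)*(-1/119) + 99) = 1/(-1/1428 + 99) = 1/(141371/1428) = 1428/141371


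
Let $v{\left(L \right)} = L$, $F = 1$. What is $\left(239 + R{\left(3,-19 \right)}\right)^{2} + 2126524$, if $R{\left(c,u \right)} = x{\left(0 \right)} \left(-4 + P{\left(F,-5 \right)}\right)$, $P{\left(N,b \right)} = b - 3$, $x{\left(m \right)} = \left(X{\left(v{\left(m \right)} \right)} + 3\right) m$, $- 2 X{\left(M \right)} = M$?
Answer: $2183645$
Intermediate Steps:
$X{\left(M \right)} = - \frac{M}{2}$
$x{\left(m \right)} = m \left(3 - \frac{m}{2}\right)$ ($x{\left(m \right)} = \left(- \frac{m}{2} + 3\right) m = \left(3 - \frac{m}{2}\right) m = m \left(3 - \frac{m}{2}\right)$)
$P{\left(N,b \right)} = -3 + b$ ($P{\left(N,b \right)} = b - 3 = -3 + b$)
$R{\left(c,u \right)} = 0$ ($R{\left(c,u \right)} = \frac{1}{2} \cdot 0 \left(6 - 0\right) \left(-4 - 8\right) = \frac{1}{2} \cdot 0 \left(6 + 0\right) \left(-4 - 8\right) = \frac{1}{2} \cdot 0 \cdot 6 \left(-12\right) = 0 \left(-12\right) = 0$)
$\left(239 + R{\left(3,-19 \right)}\right)^{2} + 2126524 = \left(239 + 0\right)^{2} + 2126524 = 239^{2} + 2126524 = 57121 + 2126524 = 2183645$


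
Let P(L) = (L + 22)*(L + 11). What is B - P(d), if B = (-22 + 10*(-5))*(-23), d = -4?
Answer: 1530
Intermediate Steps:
P(L) = (11 + L)*(22 + L) (P(L) = (22 + L)*(11 + L) = (11 + L)*(22 + L))
B = 1656 (B = (-22 - 50)*(-23) = -72*(-23) = 1656)
B - P(d) = 1656 - (242 + (-4)² + 33*(-4)) = 1656 - (242 + 16 - 132) = 1656 - 1*126 = 1656 - 126 = 1530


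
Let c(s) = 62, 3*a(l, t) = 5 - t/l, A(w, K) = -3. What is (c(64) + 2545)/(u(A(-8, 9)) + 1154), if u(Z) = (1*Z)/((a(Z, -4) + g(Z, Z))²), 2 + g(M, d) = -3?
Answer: 3013692/1333781 ≈ 2.2595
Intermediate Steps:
g(M, d) = -5 (g(M, d) = -2 - 3 = -5)
a(l, t) = 5/3 - t/(3*l) (a(l, t) = (5 - t/l)/3 = 5/3 - t/(3*l))
u(Z) = Z/(-5 + (4 + 5*Z)/(3*Z))² (u(Z) = (1*Z)/(((-1*(-4) + 5*Z)/(3*Z) - 5)²) = Z/(((4 + 5*Z)/(3*Z) - 5)²) = Z/((-5 + (4 + 5*Z)/(3*Z))²) = Z/(-5 + (4 + 5*Z)/(3*Z))²)
(c(64) + 2545)/(u(A(-8, 9)) + 1154) = (62 + 2545)/((9/4)*(-3)³/(-2 + 5*(-3))² + 1154) = 2607/((9/4)*(-27)/(-2 - 15)² + 1154) = 2607/((9/4)*(-27)/(-17)² + 1154) = 2607/((9/4)*(-27)*(1/289) + 1154) = 2607/(-243/1156 + 1154) = 2607/(1333781/1156) = 2607*(1156/1333781) = 3013692/1333781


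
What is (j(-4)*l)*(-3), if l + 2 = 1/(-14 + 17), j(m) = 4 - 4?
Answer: 0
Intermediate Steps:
j(m) = 0
l = -5/3 (l = -2 + 1/(-14 + 17) = -2 + 1/3 = -2 + ⅓ = -5/3 ≈ -1.6667)
(j(-4)*l)*(-3) = (0*(-5/3))*(-3) = 0*(-3) = 0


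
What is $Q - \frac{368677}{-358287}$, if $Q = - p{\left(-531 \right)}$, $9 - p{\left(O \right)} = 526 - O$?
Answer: $\frac{375853453}{358287} \approx 1049.0$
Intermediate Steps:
$p{\left(O \right)} = -517 + O$ ($p{\left(O \right)} = 9 - \left(526 - O\right) = 9 + \left(-526 + O\right) = -517 + O$)
$Q = 1048$ ($Q = - (-517 - 531) = \left(-1\right) \left(-1048\right) = 1048$)
$Q - \frac{368677}{-358287} = 1048 - \frac{368677}{-358287} = 1048 - 368677 \left(- \frac{1}{358287}\right) = 1048 - - \frac{368677}{358287} = 1048 + \frac{368677}{358287} = \frac{375853453}{358287}$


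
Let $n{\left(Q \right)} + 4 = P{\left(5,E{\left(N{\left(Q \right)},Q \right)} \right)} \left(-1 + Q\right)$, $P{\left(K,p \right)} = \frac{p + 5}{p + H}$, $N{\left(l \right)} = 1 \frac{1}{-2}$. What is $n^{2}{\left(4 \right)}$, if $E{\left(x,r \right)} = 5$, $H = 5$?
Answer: $1$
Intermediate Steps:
$N{\left(l \right)} = - \frac{1}{2}$ ($N{\left(l \right)} = 1 \left(- \frac{1}{2}\right) = - \frac{1}{2}$)
$P{\left(K,p \right)} = 1$ ($P{\left(K,p \right)} = \frac{p + 5}{p + 5} = \frac{5 + p}{5 + p} = 1$)
$n{\left(Q \right)} = -5 + Q$ ($n{\left(Q \right)} = -4 + 1 \left(-1 + Q\right) = -4 + \left(-1 + Q\right) = -5 + Q$)
$n^{2}{\left(4 \right)} = \left(-5 + 4\right)^{2} = \left(-1\right)^{2} = 1$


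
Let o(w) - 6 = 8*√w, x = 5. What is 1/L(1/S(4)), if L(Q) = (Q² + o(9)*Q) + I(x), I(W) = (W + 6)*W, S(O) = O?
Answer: 16/1001 ≈ 0.015984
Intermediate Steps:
o(w) = 6 + 8*√w
I(W) = W*(6 + W) (I(W) = (6 + W)*W = W*(6 + W))
L(Q) = 55 + Q² + 30*Q (L(Q) = (Q² + (6 + 8*√9)*Q) + 5*(6 + 5) = (Q² + (6 + 8*3)*Q) + 5*11 = (Q² + (6 + 24)*Q) + 55 = (Q² + 30*Q) + 55 = 55 + Q² + 30*Q)
1/L(1/S(4)) = 1/(55 + (1/4)² + 30/4) = 1/(55 + (¼)² + 30*(¼)) = 1/(55 + 1/16 + 15/2) = 1/(1001/16) = 16/1001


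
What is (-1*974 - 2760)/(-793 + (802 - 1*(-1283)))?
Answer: -1867/646 ≈ -2.8901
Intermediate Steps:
(-1*974 - 2760)/(-793 + (802 - 1*(-1283))) = (-974 - 2760)/(-793 + (802 + 1283)) = -3734/(-793 + 2085) = -3734/1292 = -3734*1/1292 = -1867/646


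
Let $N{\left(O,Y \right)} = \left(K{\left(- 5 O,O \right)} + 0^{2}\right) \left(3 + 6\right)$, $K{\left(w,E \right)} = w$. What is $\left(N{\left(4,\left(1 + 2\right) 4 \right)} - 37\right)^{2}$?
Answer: $47089$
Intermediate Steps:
$N{\left(O,Y \right)} = - 45 O$ ($N{\left(O,Y \right)} = \left(- 5 O + 0^{2}\right) \left(3 + 6\right) = \left(- 5 O + 0\right) 9 = - 5 O 9 = - 45 O$)
$\left(N{\left(4,\left(1 + 2\right) 4 \right)} - 37\right)^{2} = \left(\left(-45\right) 4 - 37\right)^{2} = \left(-180 - 37\right)^{2} = \left(-217\right)^{2} = 47089$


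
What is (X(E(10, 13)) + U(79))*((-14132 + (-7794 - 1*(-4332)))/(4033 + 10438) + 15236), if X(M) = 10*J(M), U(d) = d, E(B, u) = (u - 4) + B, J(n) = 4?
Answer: 26235044878/14471 ≈ 1.8129e+6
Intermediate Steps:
E(B, u) = -4 + B + u (E(B, u) = (-4 + u) + B = -4 + B + u)
X(M) = 40 (X(M) = 10*4 = 40)
(X(E(10, 13)) + U(79))*((-14132 + (-7794 - 1*(-4332)))/(4033 + 10438) + 15236) = (40 + 79)*((-14132 + (-7794 - 1*(-4332)))/(4033 + 10438) + 15236) = 119*((-14132 + (-7794 + 4332))/14471 + 15236) = 119*((-14132 - 3462)*(1/14471) + 15236) = 119*(-17594*1/14471 + 15236) = 119*(-17594/14471 + 15236) = 119*(220462562/14471) = 26235044878/14471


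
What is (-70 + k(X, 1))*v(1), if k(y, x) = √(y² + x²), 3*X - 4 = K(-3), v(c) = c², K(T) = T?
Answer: -70 + √10/3 ≈ -68.946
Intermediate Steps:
X = ⅓ (X = 4/3 + (⅓)*(-3) = 4/3 - 1 = ⅓ ≈ 0.33333)
k(y, x) = √(x² + y²)
(-70 + k(X, 1))*v(1) = (-70 + √(1² + (⅓)²))*1² = (-70 + √(1 + ⅑))*1 = (-70 + √(10/9))*1 = (-70 + √10/3)*1 = -70 + √10/3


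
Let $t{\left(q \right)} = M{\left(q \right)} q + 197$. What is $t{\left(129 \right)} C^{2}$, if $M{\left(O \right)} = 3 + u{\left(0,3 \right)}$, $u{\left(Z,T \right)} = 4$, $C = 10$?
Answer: $110000$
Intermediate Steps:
$M{\left(O \right)} = 7$ ($M{\left(O \right)} = 3 + 4 = 7$)
$t{\left(q \right)} = 197 + 7 q$ ($t{\left(q \right)} = 7 q + 197 = 197 + 7 q$)
$t{\left(129 \right)} C^{2} = \left(197 + 7 \cdot 129\right) 10^{2} = \left(197 + 903\right) 100 = 1100 \cdot 100 = 110000$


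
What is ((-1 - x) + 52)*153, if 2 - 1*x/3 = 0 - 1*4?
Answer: 5049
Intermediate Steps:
x = 18 (x = 6 - 3*(0 - 1*4) = 6 - 3*(0 - 4) = 6 - 3*(-4) = 6 + 12 = 18)
((-1 - x) + 52)*153 = ((-1 - 1*18) + 52)*153 = ((-1 - 18) + 52)*153 = (-19 + 52)*153 = 33*153 = 5049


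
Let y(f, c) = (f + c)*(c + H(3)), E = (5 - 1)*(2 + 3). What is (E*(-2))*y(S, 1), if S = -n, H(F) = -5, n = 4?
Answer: -480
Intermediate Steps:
E = 20 (E = 4*5 = 20)
S = -4 (S = -1*4 = -4)
y(f, c) = (-5 + c)*(c + f) (y(f, c) = (f + c)*(c - 5) = (c + f)*(-5 + c) = (-5 + c)*(c + f))
(E*(-2))*y(S, 1) = (20*(-2))*(1² - 5*1 - 5*(-4) + 1*(-4)) = -40*(1 - 5 + 20 - 4) = -40*12 = -480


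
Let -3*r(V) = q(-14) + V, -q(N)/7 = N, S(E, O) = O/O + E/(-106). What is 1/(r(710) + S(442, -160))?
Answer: -159/43328 ≈ -0.0036697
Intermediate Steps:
S(E, O) = 1 - E/106 (S(E, O) = 1 + E*(-1/106) = 1 - E/106)
q(N) = -7*N
r(V) = -98/3 - V/3 (r(V) = -(-7*(-14) + V)/3 = -(98 + V)/3 = -98/3 - V/3)
1/(r(710) + S(442, -160)) = 1/((-98/3 - 1/3*710) + (1 - 1/106*442)) = 1/((-98/3 - 710/3) + (1 - 221/53)) = 1/(-808/3 - 168/53) = 1/(-43328/159) = -159/43328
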